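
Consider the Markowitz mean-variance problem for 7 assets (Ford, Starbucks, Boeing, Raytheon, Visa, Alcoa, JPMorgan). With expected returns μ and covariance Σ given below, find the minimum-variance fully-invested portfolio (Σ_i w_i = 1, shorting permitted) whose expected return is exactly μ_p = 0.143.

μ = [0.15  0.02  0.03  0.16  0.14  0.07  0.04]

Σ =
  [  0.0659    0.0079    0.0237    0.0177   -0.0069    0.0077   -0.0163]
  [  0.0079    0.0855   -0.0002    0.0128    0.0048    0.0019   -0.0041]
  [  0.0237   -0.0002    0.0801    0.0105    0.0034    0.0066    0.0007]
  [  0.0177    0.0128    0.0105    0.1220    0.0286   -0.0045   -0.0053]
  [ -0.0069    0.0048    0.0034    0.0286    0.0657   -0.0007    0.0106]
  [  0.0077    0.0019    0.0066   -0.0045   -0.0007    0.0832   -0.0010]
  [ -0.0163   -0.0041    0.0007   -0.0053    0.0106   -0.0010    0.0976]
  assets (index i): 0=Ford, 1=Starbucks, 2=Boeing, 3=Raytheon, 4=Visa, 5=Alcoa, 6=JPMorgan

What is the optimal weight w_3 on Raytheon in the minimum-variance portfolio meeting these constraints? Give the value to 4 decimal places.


0.0945

g=Σ⁻¹μ = [2.6874  -0.2021  -0.6479  0.5563  2.1200  0.7045  0.6620]
h=Σ⁻¹𝟙 = [14.0490  9.6598  6.5267  2.4829  12.7777  10.3644  11.8045]
a=μᵀg=0.841228  b=𝟙ᵀg=5.880185  c=𝟙ᵀh=67.664952  D=ac−b²=22.345098
λ₁=(c·0.143−b)/D = (67.664952·0.143−5.880185)/22.345098 = 0.169876
λ₂=(a−b·0.143)/D = (0.841228−5.880185·0.143)/22.345098 = 0.000016
w* = 0.169876·g + 0.000016·h:
  w_0 = 0.169876·2.6874 + 0.000016·14.0490 = 0.4567  (Ford)
  w_1 = 0.169876·-0.2021 + 0.000016·9.6598 = -0.0342  (Starbucks)
  w_2 = 0.169876·-0.6479 + 0.000016·6.5267 = -0.1100  (Boeing)
  w_3 = 0.169876·0.5563 + 0.000016·2.4829 = 0.0945  (Raytheon)
  w_4 = 0.169876·2.1200 + 0.000016·12.7777 = 0.3603  (Visa)
  w_5 = 0.169876·0.7045 + 0.000016·10.3644 = 0.1199  (Alcoa)
  w_6 = 0.169876·0.6620 + 0.000016·11.8045 = 0.1126  (JPMorgan)
Σw_i=1.0000  μᵀw=0.1430
σ²=wᵀΣw=λ₁·μ_p+λ₂ = 0.169876·0.143 + 0.000016 = 0.024309 ≈ 0.0243


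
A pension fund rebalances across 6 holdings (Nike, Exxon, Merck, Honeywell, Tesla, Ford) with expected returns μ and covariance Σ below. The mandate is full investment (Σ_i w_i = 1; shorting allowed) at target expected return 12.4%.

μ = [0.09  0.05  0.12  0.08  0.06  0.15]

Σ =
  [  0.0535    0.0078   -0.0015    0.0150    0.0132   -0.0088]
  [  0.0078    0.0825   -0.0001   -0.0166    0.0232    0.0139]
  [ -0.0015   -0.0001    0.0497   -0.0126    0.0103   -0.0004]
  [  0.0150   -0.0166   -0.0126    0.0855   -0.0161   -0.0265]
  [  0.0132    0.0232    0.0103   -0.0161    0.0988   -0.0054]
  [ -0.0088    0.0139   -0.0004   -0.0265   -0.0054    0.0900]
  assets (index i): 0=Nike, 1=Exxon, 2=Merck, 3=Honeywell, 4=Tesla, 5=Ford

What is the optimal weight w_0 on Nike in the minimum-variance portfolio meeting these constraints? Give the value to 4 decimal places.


x=Σ⁻¹μ = [1.4206  0.3381  2.8843  2.0106  0.4955  2.3879]
y=Σ⁻¹𝟙 = [12.6510  10.1230  24.6053  22.1350  8.0742  17.8960]
a=μᵀx=1.039639  b=𝟙ᵀx=9.537028  c=𝟙ᵀy=95.484501  D=ac−b²=8.314461
λ₁=(c·0.124−b)/D = (95.484501·0.124−9.537028)/8.314461 = 0.276993
λ₂=(a−b·0.124)/D = (1.039639−9.537028·0.124)/8.314461 = -0.017193
w* = 0.276993·x + -0.017193·y:
  w_0 = 0.276993·1.4206 + -0.017193·12.6510 = 0.1760  (Nike)
  w_1 = 0.276993·0.3381 + -0.017193·10.1230 = -0.0804  (Exxon)
  w_2 = 0.276993·2.8843 + -0.017193·24.6053 = 0.3759  (Merck)
  w_3 = 0.276993·2.0106 + -0.017193·22.1350 = 0.1763  (Honeywell)
  w_4 = 0.276993·0.4955 + -0.017193·8.0742 = -0.0016  (Tesla)
  w_5 = 0.276993·2.3879 + -0.017193·17.8960 = 0.3537  (Ford)
Σw_i=1.0000  μᵀw=0.1240
σ²=wᵀΣw=λ₁·μ_p+λ₂ = 0.276993·0.124 + -0.017193 = 0.017154 ≈ 0.0172

0.1760


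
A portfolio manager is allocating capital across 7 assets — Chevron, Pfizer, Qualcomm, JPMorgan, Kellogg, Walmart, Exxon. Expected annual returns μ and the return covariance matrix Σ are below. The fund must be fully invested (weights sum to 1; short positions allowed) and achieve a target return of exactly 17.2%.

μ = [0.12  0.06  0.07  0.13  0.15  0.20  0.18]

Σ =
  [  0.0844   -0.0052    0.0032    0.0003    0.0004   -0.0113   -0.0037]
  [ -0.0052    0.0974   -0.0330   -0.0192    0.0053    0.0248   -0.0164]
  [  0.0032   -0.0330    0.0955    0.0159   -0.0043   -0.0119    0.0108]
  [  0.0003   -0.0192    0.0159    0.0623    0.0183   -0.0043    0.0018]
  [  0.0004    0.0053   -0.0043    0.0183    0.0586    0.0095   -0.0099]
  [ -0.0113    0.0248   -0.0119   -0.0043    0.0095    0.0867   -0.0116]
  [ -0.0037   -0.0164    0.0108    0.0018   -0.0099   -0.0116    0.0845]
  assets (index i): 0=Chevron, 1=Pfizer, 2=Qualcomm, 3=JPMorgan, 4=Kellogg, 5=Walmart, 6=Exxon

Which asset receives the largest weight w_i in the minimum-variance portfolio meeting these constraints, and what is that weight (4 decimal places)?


Walmart (0.3058)

p=Σ⁻¹μ = [1.9146  1.0401  0.8425  1.6781  2.0513  2.6172  2.8721]
q=Σ⁻¹𝟙 = [14.6352  17.7318  13.8310  14.4845  12.7975  11.8540  16.9669]
a=μᵀp=1.917381  b=𝟙ᵀp=13.015765  c=𝟙ᵀq=102.301007  D=ac−b²=26.739917
λ₁=(c·0.172−b)/D = (102.301007·0.172−13.015765)/26.739917 = 0.171280
λ₂=(a−b·0.172)/D = (1.917381−13.015765·0.172)/26.739917 = -0.012017
w* = 0.171280·p + -0.012017·q:
  w_0 = 0.171280·1.9146 + -0.012017·14.6352 = 0.1521  (Chevron)
  w_1 = 0.171280·1.0401 + -0.012017·17.7318 = -0.0349  (Pfizer)
  w_2 = 0.171280·0.8425 + -0.012017·13.8310 = -0.0219  (Qualcomm)
  w_3 = 0.171280·1.6781 + -0.012017·14.4845 = 0.1134  (JPMorgan)
  w_4 = 0.171280·2.0513 + -0.012017·12.7975 = 0.1976  (Kellogg)
  w_5 = 0.171280·2.6172 + -0.012017·11.8540 = 0.3058  (Walmart)
  w_6 = 0.171280·2.8721 + -0.012017·16.9669 = 0.2880  (Exxon)
Σw_i=1.0000  μᵀw=0.1720
σ²=wᵀΣw=λ₁·μ_p+λ₂ = 0.171280·0.172 + -0.012017 = 0.017443 ≈ 0.0174


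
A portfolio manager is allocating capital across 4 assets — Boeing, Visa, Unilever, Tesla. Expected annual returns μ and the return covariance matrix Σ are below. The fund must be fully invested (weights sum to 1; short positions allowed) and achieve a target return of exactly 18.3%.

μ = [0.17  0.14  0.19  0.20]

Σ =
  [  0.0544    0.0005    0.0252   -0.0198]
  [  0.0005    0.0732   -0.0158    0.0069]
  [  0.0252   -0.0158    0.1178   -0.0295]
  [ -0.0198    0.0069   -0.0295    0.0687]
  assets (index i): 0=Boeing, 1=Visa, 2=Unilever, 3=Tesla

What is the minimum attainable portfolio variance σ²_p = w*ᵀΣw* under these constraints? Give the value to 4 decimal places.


0.0148

x=Σ⁻¹μ = [3.8036  1.9225  2.2548  4.7825]
y=Σ⁻¹𝟙 = [21.6957  13.7564  11.8301  24.5072]
a=μᵀx=2.300660  b=𝟙ᵀx=12.763309  c=𝟙ᵀy=71.789318  D=ac−b²=2.260778
λ₁=(c·0.183−b)/D = (71.789318·0.183−12.763309)/2.260778 = 0.165490
λ₂=(a−b·0.183)/D = (2.300660−12.763309·0.183)/2.260778 = -0.015493
w* = 0.165490·x + -0.015493·y:
  w_0 = 0.165490·3.8036 + -0.015493·21.6957 = 0.2933  (Boeing)
  w_1 = 0.165490·1.9225 + -0.015493·13.7564 = 0.1050  (Visa)
  w_2 = 0.165490·2.2548 + -0.015493·11.8301 = 0.1899  (Unilever)
  w_3 = 0.165490·4.7825 + -0.015493·24.5072 = 0.4118  (Tesla)
Σw_i=1.0000  μᵀw=0.1830
σ²=wᵀΣw=λ₁·μ_p+λ₂ = 0.165490·0.183 + -0.015493 = 0.014792 ≈ 0.0148


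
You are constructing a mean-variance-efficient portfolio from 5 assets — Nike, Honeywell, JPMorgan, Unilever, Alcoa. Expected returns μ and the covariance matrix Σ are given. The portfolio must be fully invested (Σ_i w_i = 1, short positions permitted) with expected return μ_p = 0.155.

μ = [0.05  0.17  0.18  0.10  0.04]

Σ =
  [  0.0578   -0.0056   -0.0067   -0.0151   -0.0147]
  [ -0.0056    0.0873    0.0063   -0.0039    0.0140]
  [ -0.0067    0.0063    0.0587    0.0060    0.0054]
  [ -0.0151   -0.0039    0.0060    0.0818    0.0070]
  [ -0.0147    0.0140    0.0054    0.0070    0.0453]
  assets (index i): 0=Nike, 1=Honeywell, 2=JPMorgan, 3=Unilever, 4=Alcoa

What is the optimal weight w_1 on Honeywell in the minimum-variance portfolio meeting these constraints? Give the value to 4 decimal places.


g=Σ⁻¹μ = [1.8362  1.8643  2.9008  1.4085  0.3393]
h=Σ⁻¹𝟙 = [30.2353  8.9280  15.7062  14.9452  24.9456]
a=μᵀg=1.085295  b=𝟙ᵀg=8.348985  c=𝟙ᵀh=94.760335  D=ac−b²=33.137338
λ₁=(c·0.155−b)/D = (94.760335·0.155−8.348985)/33.137338 = 0.191291
λ₂=(a−b·0.155)/D = (1.085295−8.348985·0.155)/33.137338 = -0.006301
w* = 0.191291·g + -0.006301·h:
  w_0 = 0.191291·1.8362 + -0.006301·30.2353 = 0.1607  (Nike)
  w_1 = 0.191291·1.8643 + -0.006301·8.9280 = 0.3004  (Honeywell)
  w_2 = 0.191291·2.9008 + -0.006301·15.7062 = 0.4559  (JPMorgan)
  w_3 = 0.191291·1.4085 + -0.006301·14.9452 = 0.1753  (Unilever)
  w_4 = 0.191291·0.3393 + -0.006301·24.9456 = -0.0923  (Alcoa)
Σw_i=1.0000  μᵀw=0.1550
σ²=wᵀΣw=λ₁·μ_p+λ₂ = 0.191291·0.155 + -0.006301 = 0.023349 ≈ 0.0233

0.3004


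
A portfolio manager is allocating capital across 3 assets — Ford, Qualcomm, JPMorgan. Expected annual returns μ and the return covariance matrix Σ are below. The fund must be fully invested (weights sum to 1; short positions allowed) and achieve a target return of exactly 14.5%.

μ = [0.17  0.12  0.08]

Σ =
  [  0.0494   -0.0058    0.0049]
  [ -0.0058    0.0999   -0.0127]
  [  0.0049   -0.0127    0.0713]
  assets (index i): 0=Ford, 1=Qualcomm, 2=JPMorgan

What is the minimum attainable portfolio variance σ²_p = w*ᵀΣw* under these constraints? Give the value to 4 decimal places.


x=Σ⁻¹μ = [3.5087  1.5520  1.1573]
y=Σ⁻¹𝟙 = [20.2958  13.0904  14.9621]
a=μᵀx=0.875315  b=𝟙ᵀx=6.218100  c=𝟙ᵀy=48.348307  D=ac−b²=3.655215
λ₁=(c·0.145−b)/D = (48.348307·0.145−6.218100)/3.655215 = 0.216788
λ₂=(a−b·0.145)/D = (0.875315−6.218100·0.145)/3.655215 = -0.007198
w* = 0.216788·x + -0.007198·y:
  w_0 = 0.216788·3.5087 + -0.007198·20.2958 = 0.6146  (Ford)
  w_1 = 0.216788·1.5520 + -0.007198·13.0904 = 0.2422  (Qualcomm)
  w_2 = 0.216788·1.1573 + -0.007198·14.9621 = 0.1432  (JPMorgan)
Σw_i=1.0000  μᵀw=0.1450
σ²=wᵀΣw=λ₁·μ_p+λ₂ = 0.216788·0.145 + -0.007198 = 0.024236 ≈ 0.0242

0.0242


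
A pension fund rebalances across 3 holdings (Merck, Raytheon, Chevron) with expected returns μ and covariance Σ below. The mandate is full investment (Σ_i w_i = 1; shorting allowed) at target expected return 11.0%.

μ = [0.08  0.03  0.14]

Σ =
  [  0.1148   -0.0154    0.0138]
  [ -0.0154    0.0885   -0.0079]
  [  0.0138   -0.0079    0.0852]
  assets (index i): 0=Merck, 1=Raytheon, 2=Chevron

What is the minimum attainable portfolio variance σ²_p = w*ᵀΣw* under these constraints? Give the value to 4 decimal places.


0.0423

x=Σ⁻¹μ = [0.5824  0.5834  1.6030]
y=Σ⁻¹𝟙 = [9.1922  13.9291  11.5398]
a=μᵀx=0.288511  b=𝟙ᵀx=2.768812  c=𝟙ᵀy=34.660994  D=ac−b²=2.333755
λ₁=(c·0.110−b)/D = (34.660994·0.110−2.768812)/2.333755 = 0.447304
λ₂=(a−b·0.110)/D = (0.288511−2.768812·0.110)/2.333755 = -0.006881
w* = 0.447304·x + -0.006881·y:
  w_0 = 0.447304·0.5824 + -0.006881·9.1922 = 0.1973  (Merck)
  w_1 = 0.447304·0.5834 + -0.006881·13.9291 = 0.1651  (Raytheon)
  w_2 = 0.447304·1.6030 + -0.006881·11.5398 = 0.6376  (Chevron)
Σw_i=1.0000  μᵀw=0.1100
σ²=wᵀΣw=λ₁·μ_p+λ₂ = 0.447304·0.110 + -0.006881 = 0.042322 ≈ 0.0423


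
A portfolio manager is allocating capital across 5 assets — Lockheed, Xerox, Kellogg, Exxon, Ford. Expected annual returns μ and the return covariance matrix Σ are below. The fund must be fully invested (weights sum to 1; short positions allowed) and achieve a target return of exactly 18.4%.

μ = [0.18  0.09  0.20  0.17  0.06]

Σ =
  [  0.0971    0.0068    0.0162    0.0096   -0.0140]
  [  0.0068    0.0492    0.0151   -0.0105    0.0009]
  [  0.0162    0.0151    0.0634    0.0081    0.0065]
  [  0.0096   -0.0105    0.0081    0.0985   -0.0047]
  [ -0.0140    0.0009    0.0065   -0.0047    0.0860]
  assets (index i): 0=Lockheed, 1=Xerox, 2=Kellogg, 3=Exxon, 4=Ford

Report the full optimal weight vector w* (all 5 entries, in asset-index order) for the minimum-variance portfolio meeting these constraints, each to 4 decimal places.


x=Σ⁻¹μ = [1.3561  1.2861  2.2143  1.5881  0.8244]
y=Σ⁻¹𝟙 = [8.6507  19.4667  6.1241  11.5009  12.9981]
a=μᵀx=1.122149  b=𝟙ᵀx=7.268985  c=𝟙ᵀy=58.740508  D=ac−b²=13.077473
λ₁=(c·0.184−b)/D = (58.740508·0.184−7.268985)/13.077473 = 0.270639
λ₂=(a−b·0.184)/D = (1.122149−7.268985·0.184)/13.077473 = -0.016467
w* = 0.270639·x + -0.016467·y:
  w_0 = 0.270639·1.3561 + -0.016467·8.6507 = 0.2246  (Lockheed)
  w_1 = 0.270639·1.2861 + -0.016467·19.4667 = 0.0275  (Xerox)
  w_2 = 0.270639·2.2143 + -0.016467·6.1241 = 0.4984  (Kellogg)
  w_3 = 0.270639·1.5881 + -0.016467·11.5009 = 0.2404  (Exxon)
  w_4 = 0.270639·0.8244 + -0.016467·12.9981 = 0.0091  (Ford)
Σw_i=1.0000  μᵀw=0.1840
σ²=wᵀΣw=λ₁·μ_p+λ₂ = 0.270639·0.184 + -0.016467 = 0.033331 ≈ 0.0333

0.2246  0.0275  0.4984  0.2404  0.0091


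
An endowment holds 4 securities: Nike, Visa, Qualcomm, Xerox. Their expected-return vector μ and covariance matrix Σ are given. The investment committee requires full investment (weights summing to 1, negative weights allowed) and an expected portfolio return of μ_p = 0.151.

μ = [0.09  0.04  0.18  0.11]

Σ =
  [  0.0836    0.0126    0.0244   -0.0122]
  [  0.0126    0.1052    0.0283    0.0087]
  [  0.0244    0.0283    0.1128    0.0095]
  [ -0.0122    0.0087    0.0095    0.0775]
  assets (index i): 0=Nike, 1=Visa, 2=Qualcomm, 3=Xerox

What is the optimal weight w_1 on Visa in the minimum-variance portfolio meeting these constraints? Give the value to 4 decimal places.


-0.1548

u=Σ⁻¹μ = [0.9285  -0.2057  1.3264  1.4260]
v=Σ⁻¹𝟙 = [12.0025  5.9628  3.6209  13.6794]
a=μᵀu=0.470955  b=𝟙ᵀu=3.475235  c=𝟙ᵀv=35.265608  D=ac−b²=4.531263
λ₁=(c·0.151−b)/D = (35.265608·0.151−3.475235)/4.531263 = 0.408246
λ₂=(a−b·0.151)/D = (0.470955−3.475235·0.151)/4.531263 = -0.011874
w* = 0.408246·u + -0.011874·v:
  w_0 = 0.408246·0.9285 + -0.011874·12.0025 = 0.2366  (Nike)
  w_1 = 0.408246·-0.2057 + -0.011874·5.9628 = -0.1548  (Visa)
  w_2 = 0.408246·1.3264 + -0.011874·3.6209 = 0.4985  (Qualcomm)
  w_3 = 0.408246·1.4260 + -0.011874·13.6794 = 0.4197  (Xerox)
Σw_i=1.0000  μᵀw=0.1510
σ²=wᵀΣw=λ₁·μ_p+λ₂ = 0.408246·0.151 + -0.011874 = 0.049771 ≈ 0.0498


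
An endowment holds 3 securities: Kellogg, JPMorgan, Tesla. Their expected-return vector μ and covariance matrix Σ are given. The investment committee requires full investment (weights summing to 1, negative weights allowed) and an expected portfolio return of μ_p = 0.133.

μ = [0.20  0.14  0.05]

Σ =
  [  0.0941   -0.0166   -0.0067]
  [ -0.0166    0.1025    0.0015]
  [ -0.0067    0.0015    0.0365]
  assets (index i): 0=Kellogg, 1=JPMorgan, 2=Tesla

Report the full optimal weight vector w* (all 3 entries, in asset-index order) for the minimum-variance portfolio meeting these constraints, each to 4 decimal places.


0.3898  0.2726  0.3376

u=Σ⁻¹μ = [2.5608  1.7547  1.7678]
v=Σ⁻¹𝟙 = [14.8044  11.7200  29.6331]
a=μᵀu=0.846213  b=𝟙ᵀu=6.083343  c=𝟙ᵀv=56.157575  D=ac−b²=10.514218
λ₁=(c·0.133−b)/D = (56.157575·0.133−6.083343)/10.514218 = 0.131785
λ₂=(a−b·0.133)/D = (0.846213−6.083343·0.133)/10.514218 = 0.003531
w* = 0.131785·u + 0.003531·v:
  w_0 = 0.131785·2.5608 + 0.003531·14.8044 = 0.3898  (Kellogg)
  w_1 = 0.131785·1.7547 + 0.003531·11.7200 = 0.2726  (JPMorgan)
  w_2 = 0.131785·1.7678 + 0.003531·29.6331 = 0.3376  (Tesla)
Σw_i=1.0000  μᵀw=0.1330
σ²=wᵀΣw=λ₁·μ_p+λ₂ = 0.131785·0.133 + 0.003531 = 0.021059 ≈ 0.0211


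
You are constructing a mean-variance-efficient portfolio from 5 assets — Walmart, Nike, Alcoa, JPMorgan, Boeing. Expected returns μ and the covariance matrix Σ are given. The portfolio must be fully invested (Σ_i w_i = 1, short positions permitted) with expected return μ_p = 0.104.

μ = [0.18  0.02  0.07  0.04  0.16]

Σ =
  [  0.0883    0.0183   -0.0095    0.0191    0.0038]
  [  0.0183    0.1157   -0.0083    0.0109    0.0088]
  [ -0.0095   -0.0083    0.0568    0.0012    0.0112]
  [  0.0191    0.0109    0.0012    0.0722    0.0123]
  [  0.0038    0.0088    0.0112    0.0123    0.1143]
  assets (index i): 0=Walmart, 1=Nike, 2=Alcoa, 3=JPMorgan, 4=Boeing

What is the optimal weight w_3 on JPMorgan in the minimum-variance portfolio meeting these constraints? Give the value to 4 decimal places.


0.1222

g=Σ⁻¹μ = [2.2135  -0.1520  1.3425  -0.2409  1.2323]
h=Σ⁻¹𝟙 = [9.7131  7.2461  19.1076  9.0132  5.0259]
a=μᵀg=0.676901  b=𝟙ᵀg=4.395483  c=𝟙ᵀh=50.105839  D=ac−b²=14.596431
λ₁=(c·0.104−b)/D = (50.105839·0.104−4.395483)/14.596431 = 0.055871
λ₂=(a−b·0.104)/D = (0.676901−4.395483·0.104)/14.596431 = 0.015056
w* = 0.055871·g + 0.015056·h:
  w_0 = 0.055871·2.2135 + 0.015056·9.7131 = 0.2699  (Walmart)
  w_1 = 0.055871·-0.1520 + 0.015056·7.2461 = 0.1006  (Nike)
  w_2 = 0.055871·1.3425 + 0.015056·19.1076 = 0.3627  (Alcoa)
  w_3 = 0.055871·-0.2409 + 0.015056·9.0132 = 0.1222  (JPMorgan)
  w_4 = 0.055871·1.2323 + 0.015056·5.0259 = 0.1445  (Boeing)
Σw_i=1.0000  μᵀw=0.1040
σ²=wᵀΣw=λ₁·μ_p+λ₂ = 0.055871·0.104 + 0.015056 = 0.020867 ≈ 0.0209


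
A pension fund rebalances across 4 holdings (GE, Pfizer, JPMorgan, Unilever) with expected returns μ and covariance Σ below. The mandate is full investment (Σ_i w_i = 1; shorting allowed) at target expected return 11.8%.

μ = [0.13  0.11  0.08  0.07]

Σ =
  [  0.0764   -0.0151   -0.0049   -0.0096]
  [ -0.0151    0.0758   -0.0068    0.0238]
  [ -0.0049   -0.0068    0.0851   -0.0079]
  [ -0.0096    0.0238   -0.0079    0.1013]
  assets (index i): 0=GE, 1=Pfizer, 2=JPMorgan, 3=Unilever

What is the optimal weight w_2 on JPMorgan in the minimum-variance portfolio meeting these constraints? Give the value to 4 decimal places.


x=Σ⁻¹μ = [2.2156  1.8270  1.2666  0.5705]
y=Σ⁻¹𝟙 = [18.2141  15.2764  14.8714  9.1684]
a=μᵀx=0.630266  b=𝟙ᵀx=5.879747  c=𝟙ᵀy=57.530406  D=ac−b²=1.688037
λ₁=(c·0.118−b)/D = (57.530406·0.118−5.879747)/1.688037 = 0.538401
λ₂=(a−b·0.118)/D = (0.630266−5.879747·0.118)/1.688037 = -0.037644
w* = 0.538401·x + -0.037644·y:
  w_0 = 0.538401·2.2156 + -0.037644·18.2141 = 0.5072  (GE)
  w_1 = 0.538401·1.8270 + -0.037644·15.2764 = 0.4086  (Pfizer)
  w_2 = 0.538401·1.2666 + -0.037644·14.8714 = 0.1221  (JPMorgan)
  w_3 = 0.538401·0.5705 + -0.037644·9.1684 = -0.0380  (Unilever)
Σw_i=1.0000  μᵀw=0.1180
σ²=wᵀΣw=λ₁·μ_p+λ₂ = 0.538401·0.118 + -0.037644 = 0.025888 ≈ 0.0259

0.1221


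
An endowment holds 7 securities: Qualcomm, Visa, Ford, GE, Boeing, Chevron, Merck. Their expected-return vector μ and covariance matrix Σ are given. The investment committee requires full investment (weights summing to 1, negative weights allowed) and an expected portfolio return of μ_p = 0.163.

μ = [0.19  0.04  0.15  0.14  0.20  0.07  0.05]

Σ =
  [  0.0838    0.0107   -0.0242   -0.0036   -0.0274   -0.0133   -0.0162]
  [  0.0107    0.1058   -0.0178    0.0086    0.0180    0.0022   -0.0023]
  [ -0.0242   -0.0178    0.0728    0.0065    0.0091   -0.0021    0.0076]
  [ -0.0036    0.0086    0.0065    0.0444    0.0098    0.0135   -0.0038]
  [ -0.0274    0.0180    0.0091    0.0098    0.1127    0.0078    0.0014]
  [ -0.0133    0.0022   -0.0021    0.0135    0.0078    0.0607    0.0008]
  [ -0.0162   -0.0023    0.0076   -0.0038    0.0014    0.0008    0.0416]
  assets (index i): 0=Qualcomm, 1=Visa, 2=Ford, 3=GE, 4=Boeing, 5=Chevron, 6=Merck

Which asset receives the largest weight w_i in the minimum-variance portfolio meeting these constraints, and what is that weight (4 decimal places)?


g=Σ⁻¹μ = [4.7280  -0.1986  2.8349  2.4288  2.3853  1.4131  2.6286]
h=Σ⁻¹𝟙 = [30.1847  7.0263  19.8314  15.7012  10.4465  18.2465  33.2903]
a=μᵀg=2.363048  b=𝟙ᵀg=16.220105  c=𝟙ᵀh=134.726972  D=ac−b²=55.274487
λ₁=(c·0.163−b)/D = (134.726972·0.163−16.220105)/55.274487 = 0.103852
λ₂=(a−b·0.163)/D = (2.363048−16.220105·0.163)/55.274487 = -0.005081
w* = 0.103852·g + -0.005081·h:
  w_0 = 0.103852·4.7280 + -0.005081·30.1847 = 0.3377  (Qualcomm)
  w_1 = 0.103852·-0.1986 + -0.005081·7.0263 = -0.0563  (Visa)
  w_2 = 0.103852·2.8349 + -0.005081·19.8314 = 0.1937  (Ford)
  w_3 = 0.103852·2.4288 + -0.005081·15.7012 = 0.1725  (GE)
  w_4 = 0.103852·2.3853 + -0.005081·10.4465 = 0.1946  (Boeing)
  w_5 = 0.103852·1.4131 + -0.005081·18.2465 = 0.0541  (Chevron)
  w_6 = 0.103852·2.6286 + -0.005081·33.2903 = 0.1039  (Merck)
Σw_i=1.0000  μᵀw=0.1630
σ²=wᵀΣw=λ₁·μ_p+λ₂ = 0.103852·0.163 + -0.005081 = 0.011847 ≈ 0.0118

Qualcomm (0.3377)


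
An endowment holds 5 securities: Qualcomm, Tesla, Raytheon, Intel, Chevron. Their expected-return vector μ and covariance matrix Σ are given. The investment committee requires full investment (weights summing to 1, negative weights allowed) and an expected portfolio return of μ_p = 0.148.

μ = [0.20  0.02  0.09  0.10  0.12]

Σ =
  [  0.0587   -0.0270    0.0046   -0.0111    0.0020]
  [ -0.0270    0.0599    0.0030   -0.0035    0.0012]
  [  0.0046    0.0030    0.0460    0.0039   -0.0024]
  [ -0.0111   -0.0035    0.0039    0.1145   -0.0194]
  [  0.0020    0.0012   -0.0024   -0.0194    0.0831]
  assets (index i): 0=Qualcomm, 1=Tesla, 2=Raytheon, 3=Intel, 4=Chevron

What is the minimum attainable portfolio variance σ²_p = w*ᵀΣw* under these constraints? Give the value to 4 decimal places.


g=Σ⁻¹μ = [4.6842  2.4432  1.2785  1.6497  1.7181]
h=Σ⁻¹𝟙 = [32.3529  31.0446  15.9950  14.7676  14.7162]
a=μᵀg=1.471908  b=𝟙ᵀg=11.773722  c=𝟙ᵀh=108.876245  D=ac−b²=21.635292
λ₁=(c·0.148−b)/D = (108.876245·0.148−11.773722)/21.635292 = 0.200596
λ₂=(a−b·0.148)/D = (1.471908−11.773722·0.148)/21.635292 = -0.012507
w* = 0.200596·g + -0.012507·h:
  w_0 = 0.200596·4.6842 + -0.012507·32.3529 = 0.5350  (Qualcomm)
  w_1 = 0.200596·2.4432 + -0.012507·31.0446 = 0.1018  (Tesla)
  w_2 = 0.200596·1.2785 + -0.012507·15.9950 = 0.0564  (Raytheon)
  w_3 = 0.200596·1.6497 + -0.012507·14.7676 = 0.1462  (Intel)
  w_4 = 0.200596·1.7181 + -0.012507·14.7162 = 0.1606  (Chevron)
Σw_i=1.0000  μᵀw=0.1480
σ²=wᵀΣw=λ₁·μ_p+λ₂ = 0.200596·0.148 + -0.012507 = 0.017181 ≈ 0.0172

0.0172


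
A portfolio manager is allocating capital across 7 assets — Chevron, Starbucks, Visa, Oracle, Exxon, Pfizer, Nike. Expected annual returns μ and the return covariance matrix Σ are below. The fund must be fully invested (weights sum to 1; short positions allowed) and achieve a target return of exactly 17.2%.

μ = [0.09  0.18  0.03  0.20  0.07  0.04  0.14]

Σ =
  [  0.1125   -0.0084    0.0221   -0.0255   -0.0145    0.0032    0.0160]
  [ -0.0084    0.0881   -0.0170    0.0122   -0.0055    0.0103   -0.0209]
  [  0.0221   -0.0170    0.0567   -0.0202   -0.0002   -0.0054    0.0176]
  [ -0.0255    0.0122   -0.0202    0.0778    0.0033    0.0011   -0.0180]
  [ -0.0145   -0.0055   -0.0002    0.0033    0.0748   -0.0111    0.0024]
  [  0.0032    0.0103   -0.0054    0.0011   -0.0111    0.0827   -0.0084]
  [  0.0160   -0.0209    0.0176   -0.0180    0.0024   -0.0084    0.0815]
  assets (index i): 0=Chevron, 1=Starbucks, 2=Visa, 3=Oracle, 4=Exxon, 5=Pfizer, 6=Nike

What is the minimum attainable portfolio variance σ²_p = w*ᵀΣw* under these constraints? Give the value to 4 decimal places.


0.0191

p=Σ⁻¹μ = [1.2955  2.5653  1.2718  3.4732  1.2277  0.5836  2.6377]
q=Σ⁻¹𝟙 = [10.2331  16.7629  23.2678  22.2518  17.3558  14.7310  15.4567]
a=μᵀp=1.789699  b=𝟙ᵀp=13.054775  c=𝟙ᵀq=120.059076  D=ac−b²=44.442438
λ₁=(c·0.172−b)/D = (120.059076·0.172−13.054775)/44.442438 = 0.170904
λ₂=(a−b·0.172)/D = (1.789699−13.054775·0.172)/44.442438 = -0.010254
w* = 0.170904·p + -0.010254·q:
  w_0 = 0.170904·1.2955 + -0.010254·10.2331 = 0.1165  (Chevron)
  w_1 = 0.170904·2.5653 + -0.010254·16.7629 = 0.2665  (Starbucks)
  w_2 = 0.170904·1.2718 + -0.010254·23.2678 = -0.0212  (Visa)
  w_3 = 0.170904·3.4732 + -0.010254·22.2518 = 0.3654  (Oracle)
  w_4 = 0.170904·1.2277 + -0.010254·17.3558 = 0.0319  (Exxon)
  w_5 = 0.170904·0.5836 + -0.010254·14.7310 = -0.0513  (Pfizer)
  w_6 = 0.170904·2.6377 + -0.010254·15.4567 = 0.2923  (Nike)
Σw_i=1.0000  μᵀw=0.1720
σ²=wᵀΣw=λ₁·μ_p+λ₂ = 0.170904·0.172 + -0.010254 = 0.019141 ≈ 0.0191


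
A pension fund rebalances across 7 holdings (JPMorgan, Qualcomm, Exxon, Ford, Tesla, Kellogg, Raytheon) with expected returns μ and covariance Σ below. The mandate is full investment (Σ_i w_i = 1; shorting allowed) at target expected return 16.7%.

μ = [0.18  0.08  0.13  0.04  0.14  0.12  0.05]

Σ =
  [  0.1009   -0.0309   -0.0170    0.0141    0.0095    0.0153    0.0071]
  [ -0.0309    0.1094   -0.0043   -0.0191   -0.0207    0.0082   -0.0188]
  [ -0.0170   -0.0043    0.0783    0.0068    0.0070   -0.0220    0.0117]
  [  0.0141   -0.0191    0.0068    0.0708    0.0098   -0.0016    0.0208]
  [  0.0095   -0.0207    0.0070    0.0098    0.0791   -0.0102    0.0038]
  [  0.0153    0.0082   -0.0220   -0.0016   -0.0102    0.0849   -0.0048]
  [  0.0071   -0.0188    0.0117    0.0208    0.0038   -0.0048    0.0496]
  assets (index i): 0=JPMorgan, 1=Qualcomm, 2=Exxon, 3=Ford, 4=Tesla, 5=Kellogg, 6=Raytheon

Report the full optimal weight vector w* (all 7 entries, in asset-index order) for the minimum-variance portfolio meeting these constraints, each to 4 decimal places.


0.3663  0.1276  0.3547  -0.1735  0.2449  0.1915  -0.1114

p=Σ⁻¹μ = [2.2644  1.8366  2.4478  -0.1126  1.9591  1.7446  0.8686]
q=Σ⁻¹𝟙 = [12.5007  19.6826  15.8376  8.1227  14.8731  14.7416  18.9772]
a=μᵀp=1.395299  b=𝟙ᵀp=11.008616  c=𝟙ᵀq=104.735491  D=ac−b²=24.947691
λ₁=(c·0.167−b)/D = (104.735491·0.167−11.008616)/24.947691 = 0.259832
λ₂=(a−b·0.167)/D = (1.395299−11.008616·0.167)/24.947691 = -0.017763
w* = 0.259832·p + -0.017763·q:
  w_0 = 0.259832·2.2644 + -0.017763·12.5007 = 0.3663  (JPMorgan)
  w_1 = 0.259832·1.8366 + -0.017763·19.6826 = 0.1276  (Qualcomm)
  w_2 = 0.259832·2.4478 + -0.017763·15.8376 = 0.3547  (Exxon)
  w_3 = 0.259832·-0.1126 + -0.017763·8.1227 = -0.1735  (Ford)
  w_4 = 0.259832·1.9591 + -0.017763·14.8731 = 0.2449  (Tesla)
  w_5 = 0.259832·1.7446 + -0.017763·14.7416 = 0.1915  (Kellogg)
  w_6 = 0.259832·0.8686 + -0.017763·18.9772 = -0.1114  (Raytheon)
Σw_i=1.0000  μᵀw=0.1670
σ²=wᵀΣw=λ₁·μ_p+λ₂ = 0.259832·0.167 + -0.017763 = 0.025629 ≈ 0.0256


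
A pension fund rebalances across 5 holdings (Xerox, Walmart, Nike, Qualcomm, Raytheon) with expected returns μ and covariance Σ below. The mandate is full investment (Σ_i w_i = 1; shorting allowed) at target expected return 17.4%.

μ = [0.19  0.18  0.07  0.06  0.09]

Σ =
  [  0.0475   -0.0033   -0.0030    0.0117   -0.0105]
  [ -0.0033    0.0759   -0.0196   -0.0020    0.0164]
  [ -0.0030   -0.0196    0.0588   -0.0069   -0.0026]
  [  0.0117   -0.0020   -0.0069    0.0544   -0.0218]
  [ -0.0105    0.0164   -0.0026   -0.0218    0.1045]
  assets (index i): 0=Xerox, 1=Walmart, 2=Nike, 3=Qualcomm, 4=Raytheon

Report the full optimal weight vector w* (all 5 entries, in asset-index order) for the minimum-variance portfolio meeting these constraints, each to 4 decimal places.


x=Σ⁻¹μ = [4.3600  3.0183  2.5912  1.0493  1.1090]
y=Σ⁻¹𝟙 = [21.4483  18.7943  27.7925  23.7658  14.4243]
a=μᵀx=1.715845  b=𝟙ᵀx=12.127756  c=𝟙ᵀy=106.225189  D=ac−b²=35.183460
λ₁=(c·0.174−b)/D = (106.225189·0.174−12.127756)/35.183460 = 0.180637
λ₂=(a−b·0.174)/D = (1.715845−12.127756·0.174)/35.183460 = -0.011209
w* = 0.180637·x + -0.011209·y:
  w_0 = 0.180637·4.3600 + -0.011209·21.4483 = 0.5472  (Xerox)
  w_1 = 0.180637·3.0183 + -0.011209·18.7943 = 0.3345  (Walmart)
  w_2 = 0.180637·2.5912 + -0.011209·27.7925 = 0.1565  (Nike)
  w_3 = 0.180637·1.0493 + -0.011209·23.7658 = -0.0769  (Qualcomm)
  w_4 = 0.180637·1.1090 + -0.011209·14.4243 = 0.0386  (Raytheon)
Σw_i=1.0000  μᵀw=0.1740
σ²=wᵀΣw=λ₁·μ_p+λ₂ = 0.180637·0.174 + -0.011209 = 0.020221 ≈ 0.0202

0.5472  0.3345  0.1565  -0.0769  0.0386


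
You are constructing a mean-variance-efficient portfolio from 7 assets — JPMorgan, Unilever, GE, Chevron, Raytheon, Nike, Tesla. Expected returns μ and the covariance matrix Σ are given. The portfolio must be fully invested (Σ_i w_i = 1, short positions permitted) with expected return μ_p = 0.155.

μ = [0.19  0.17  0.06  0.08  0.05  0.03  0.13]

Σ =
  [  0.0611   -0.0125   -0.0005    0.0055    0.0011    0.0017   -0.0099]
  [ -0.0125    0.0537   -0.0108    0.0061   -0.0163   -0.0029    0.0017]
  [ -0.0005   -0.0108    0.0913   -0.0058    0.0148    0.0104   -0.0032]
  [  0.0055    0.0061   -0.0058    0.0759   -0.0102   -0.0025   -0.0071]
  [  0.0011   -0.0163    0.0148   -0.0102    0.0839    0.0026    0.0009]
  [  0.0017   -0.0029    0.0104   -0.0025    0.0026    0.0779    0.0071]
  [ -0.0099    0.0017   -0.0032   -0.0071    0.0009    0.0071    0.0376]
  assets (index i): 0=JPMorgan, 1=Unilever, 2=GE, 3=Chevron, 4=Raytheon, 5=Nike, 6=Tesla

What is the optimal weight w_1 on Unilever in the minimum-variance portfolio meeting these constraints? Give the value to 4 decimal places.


g=Σ⁻¹μ = [4.7329  4.6355  1.2759  1.0533  1.2910  -0.1628  4.8013]
h=Σ⁻¹𝟙 = [26.2165  29.9438  13.2173  15.5519  16.3229  8.4504  34.2198]
a=μᵀg=2.531928  b=𝟙ᵀg=17.626997  c=𝟙ᵀh=143.922637  D=ac−b²=53.690755
λ₁=(c·0.155−b)/D = (143.922637·0.155−17.626997)/53.690755 = 0.087185
λ₂=(a−b·0.155)/D = (2.531928−17.626997·0.155)/53.690755 = -0.003730
w* = 0.087185·g + -0.003730·h:
  w_0 = 0.087185·4.7329 + -0.003730·26.2165 = 0.3149  (JPMorgan)
  w_1 = 0.087185·4.6355 + -0.003730·29.9438 = 0.2925  (Unilever)
  w_2 = 0.087185·1.2759 + -0.003730·13.2173 = 0.0619  (GE)
  w_3 = 0.087185·1.0533 + -0.003730·15.5519 = 0.0338  (Chevron)
  w_4 = 0.087185·1.2910 + -0.003730·16.3229 = 0.0517  (Raytheon)
  w_5 = 0.087185·-0.1628 + -0.003730·8.4504 = -0.0457  (Nike)
  w_6 = 0.087185·4.8013 + -0.003730·34.2198 = 0.2910  (Tesla)
Σw_i=1.0000  μᵀw=0.1550
σ²=wᵀΣw=λ₁·μ_p+λ₂ = 0.087185·0.155 + -0.003730 = 0.009784 ≈ 0.0098

0.2925


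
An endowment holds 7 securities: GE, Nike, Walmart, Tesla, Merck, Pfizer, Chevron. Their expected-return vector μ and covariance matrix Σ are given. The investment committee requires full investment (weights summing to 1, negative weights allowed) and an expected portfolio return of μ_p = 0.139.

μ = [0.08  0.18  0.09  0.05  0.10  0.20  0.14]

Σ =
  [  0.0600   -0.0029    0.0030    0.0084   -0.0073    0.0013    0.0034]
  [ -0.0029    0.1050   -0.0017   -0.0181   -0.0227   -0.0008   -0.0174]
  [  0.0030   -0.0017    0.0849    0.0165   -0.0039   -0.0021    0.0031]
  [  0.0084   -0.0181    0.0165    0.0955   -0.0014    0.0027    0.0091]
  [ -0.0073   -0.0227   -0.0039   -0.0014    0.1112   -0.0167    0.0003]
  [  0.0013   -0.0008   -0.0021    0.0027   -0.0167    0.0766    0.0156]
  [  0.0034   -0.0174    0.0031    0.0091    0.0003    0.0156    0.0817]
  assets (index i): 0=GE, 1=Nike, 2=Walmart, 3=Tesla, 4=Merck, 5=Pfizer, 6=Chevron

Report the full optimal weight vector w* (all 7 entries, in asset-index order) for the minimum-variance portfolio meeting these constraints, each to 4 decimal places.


0.1252  0.2137  0.0916  0.0471  0.1666  0.2241  0.1317

u=Σ⁻¹μ = [1.4245  2.5643  1.0639  0.5019  1.9661  2.7329  1.5751]
v=Σ⁻¹𝟙 = [16.7191  17.1780  10.4282  9.2416  16.1815  14.1967  11.0074]
a=μᵀu=1.660082  b=𝟙ᵀu=11.828723  c=𝟙ᵀv=94.952561  D=ac−b²=17.710335
λ₁=(c·0.139−b)/D = (94.952561·0.139−11.828723)/17.710335 = 0.077338
λ₂=(a−b·0.139)/D = (1.660082−11.828723·0.139)/17.710335 = 0.000897
w* = 0.077338·u + 0.000897·v:
  w_0 = 0.077338·1.4245 + 0.000897·16.7191 = 0.1252  (GE)
  w_1 = 0.077338·2.5643 + 0.000897·17.1780 = 0.2137  (Nike)
  w_2 = 0.077338·1.0639 + 0.000897·10.4282 = 0.0916  (Walmart)
  w_3 = 0.077338·0.5019 + 0.000897·9.2416 = 0.0471  (Tesla)
  w_4 = 0.077338·1.9661 + 0.000897·16.1815 = 0.1666  (Merck)
  w_5 = 0.077338·2.7329 + 0.000897·14.1967 = 0.2241  (Pfizer)
  w_6 = 0.077338·1.5751 + 0.000897·11.0074 = 0.1317  (Chevron)
Σw_i=1.0000  μᵀw=0.1390
σ²=wᵀΣw=λ₁·μ_p+λ₂ = 0.077338·0.139 + 0.000897 = 0.011647 ≈ 0.0116


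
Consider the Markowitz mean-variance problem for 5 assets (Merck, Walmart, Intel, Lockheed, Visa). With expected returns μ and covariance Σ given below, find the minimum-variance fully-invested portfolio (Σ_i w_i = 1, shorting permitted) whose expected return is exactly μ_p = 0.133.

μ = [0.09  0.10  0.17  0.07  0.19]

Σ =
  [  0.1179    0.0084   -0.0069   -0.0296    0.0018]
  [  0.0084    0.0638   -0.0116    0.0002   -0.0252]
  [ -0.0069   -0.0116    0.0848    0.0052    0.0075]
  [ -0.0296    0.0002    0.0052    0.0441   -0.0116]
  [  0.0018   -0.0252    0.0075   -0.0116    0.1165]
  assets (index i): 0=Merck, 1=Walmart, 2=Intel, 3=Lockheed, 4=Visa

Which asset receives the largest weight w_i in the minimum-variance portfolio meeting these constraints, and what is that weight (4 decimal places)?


u=Σ⁻¹μ = [1.3797  2.6832  2.1011  2.8691  2.3404]
v=Σ⁻¹𝟙 = [16.5433  21.9312  12.5020  36.3857  15.8901]
a=μᵀu=1.395191  b=𝟙ᵀu=11.373486  c=𝟙ᵀv=103.252409  D=ac−b²=14.700635
λ₁=(c·0.133−b)/D = (103.252409·0.133−11.373486)/14.700635 = 0.160475
λ₂=(a−b·0.133)/D = (1.395191−11.373486·0.133)/14.700635 = -0.007992
w* = 0.160475·u + -0.007992·v:
  w_0 = 0.160475·1.3797 + -0.007992·16.5433 = 0.0892  (Merck)
  w_1 = 0.160475·2.6832 + -0.007992·21.9312 = 0.2553  (Walmart)
  w_2 = 0.160475·2.1011 + -0.007992·12.5020 = 0.2373  (Intel)
  w_3 = 0.160475·2.8691 + -0.007992·36.3857 = 0.1696  (Lockheed)
  w_4 = 0.160475·2.3404 + -0.007992·15.8901 = 0.2486  (Visa)
Σw_i=1.0000  μᵀw=0.1330
σ²=wᵀΣw=λ₁·μ_p+λ₂ = 0.160475·0.133 + -0.007992 = 0.013351 ≈ 0.0134

Walmart (0.2553)


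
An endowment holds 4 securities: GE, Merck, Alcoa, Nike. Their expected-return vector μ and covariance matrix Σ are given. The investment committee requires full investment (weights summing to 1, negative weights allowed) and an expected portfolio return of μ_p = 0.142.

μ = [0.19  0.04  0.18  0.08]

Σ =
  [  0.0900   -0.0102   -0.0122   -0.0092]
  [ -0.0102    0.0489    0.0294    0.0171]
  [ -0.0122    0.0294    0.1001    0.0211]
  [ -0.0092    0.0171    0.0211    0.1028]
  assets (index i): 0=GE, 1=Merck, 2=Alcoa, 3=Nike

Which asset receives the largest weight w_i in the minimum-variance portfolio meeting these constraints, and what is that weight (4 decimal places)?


GE (0.4067)

p=Σ⁻¹μ = [2.4333  -0.0824  1.9923  0.6007]
q=Σ⁻¹𝟙 = [14.5475  18.0348  4.9894  7.0055]
a=μᵀp=0.865702  b=𝟙ᵀp=4.943955  c=𝟙ᵀq=44.577233  D=ac−b²=14.147899
λ₁=(c·0.142−b)/D = (44.577233·0.142−4.943955)/14.147899 = 0.097966
λ₂=(a−b·0.142)/D = (0.865702−4.943955·0.142)/14.147899 = 0.011568
w* = 0.097966·p + 0.011568·q:
  w_0 = 0.097966·2.4333 + 0.011568·14.5475 = 0.4067  (GE)
  w_1 = 0.097966·-0.0824 + 0.011568·18.0348 = 0.2006  (Merck)
  w_2 = 0.097966·1.9923 + 0.011568·4.9894 = 0.2529  (Alcoa)
  w_3 = 0.097966·0.6007 + 0.011568·7.0055 = 0.1399  (Nike)
Σw_i=1.0000  μᵀw=0.1420
σ²=wᵀΣw=λ₁·μ_p+λ₂ = 0.097966·0.142 + 0.011568 = 0.025479 ≈ 0.0255


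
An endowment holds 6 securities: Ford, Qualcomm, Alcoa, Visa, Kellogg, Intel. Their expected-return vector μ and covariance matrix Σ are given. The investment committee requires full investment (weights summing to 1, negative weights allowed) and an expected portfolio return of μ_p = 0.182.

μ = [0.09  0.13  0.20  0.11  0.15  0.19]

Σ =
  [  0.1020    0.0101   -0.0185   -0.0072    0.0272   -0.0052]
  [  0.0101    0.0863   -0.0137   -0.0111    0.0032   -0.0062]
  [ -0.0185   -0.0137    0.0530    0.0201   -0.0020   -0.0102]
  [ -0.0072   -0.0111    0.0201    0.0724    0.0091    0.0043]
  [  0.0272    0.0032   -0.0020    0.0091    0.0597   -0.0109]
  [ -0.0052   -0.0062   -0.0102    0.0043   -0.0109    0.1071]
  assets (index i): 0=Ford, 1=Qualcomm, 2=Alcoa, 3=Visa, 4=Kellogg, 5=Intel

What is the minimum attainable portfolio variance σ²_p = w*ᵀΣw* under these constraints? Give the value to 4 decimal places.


x=Σ⁻¹μ = [1.0795  2.3352  5.3751  0.0065  2.5740  2.7353]
y=Σ⁻¹𝟙 = [10.8451  16.1364  27.3795  7.2185  13.4050  14.4798]
a=μᵀx=2.382277  b=𝟙ᵀx=14.105629  c=𝟙ᵀy=89.464230  D=ac−b²=14.159864
λ₁=(c·0.182−b)/D = (89.464230·0.182−14.105629)/14.159864 = 0.153735
λ₂=(a−b·0.182)/D = (2.382277−14.105629·0.182)/14.159864 = -0.013061
w* = 0.153735·x + -0.013061·y:
  w_0 = 0.153735·1.0795 + -0.013061·10.8451 = 0.0243  (Ford)
  w_1 = 0.153735·2.3352 + -0.013061·16.1364 = 0.1482  (Qualcomm)
  w_2 = 0.153735·5.3751 + -0.013061·27.3795 = 0.4687  (Alcoa)
  w_3 = 0.153735·0.0065 + -0.013061·7.2185 = -0.0933  (Visa)
  w_4 = 0.153735·2.5740 + -0.013061·13.4050 = 0.2206  (Kellogg)
  w_5 = 0.153735·2.7353 + -0.013061·14.4798 = 0.2314  (Intel)
Σw_i=1.0000  μᵀw=0.1820
σ²=wᵀΣw=λ₁·μ_p+λ₂ = 0.153735·0.182 + -0.013061 = 0.014918 ≈ 0.0149

0.0149


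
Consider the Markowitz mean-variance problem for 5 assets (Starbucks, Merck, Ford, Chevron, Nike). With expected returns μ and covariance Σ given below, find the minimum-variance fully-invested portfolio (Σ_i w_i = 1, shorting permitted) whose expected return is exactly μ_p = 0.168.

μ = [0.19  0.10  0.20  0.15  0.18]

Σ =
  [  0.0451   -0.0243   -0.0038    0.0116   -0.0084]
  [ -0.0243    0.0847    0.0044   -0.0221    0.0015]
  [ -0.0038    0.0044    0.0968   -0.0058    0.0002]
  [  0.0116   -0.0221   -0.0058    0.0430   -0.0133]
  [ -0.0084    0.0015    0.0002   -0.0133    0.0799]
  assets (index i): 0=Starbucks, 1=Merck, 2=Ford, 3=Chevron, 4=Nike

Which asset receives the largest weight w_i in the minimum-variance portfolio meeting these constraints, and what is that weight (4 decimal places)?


Starbucks (0.3104)

u=Σ⁻¹μ = [5.9155  4.1161  2.4320  5.4817  3.7038]
v=Σ⁻¹𝟙 = [33.8775  30.4594  12.5205  38.2139  21.8351]
a=μᵀu=3.510904  b=𝟙ᵀu=21.649160  c=𝟙ᵀv=136.906337  D=ac−b²=11.978841
λ₁=(c·0.168−b)/D = (136.906337·0.168−21.649160)/11.978841 = 0.112791
λ₂=(a−b·0.168)/D = (3.510904−21.649160·0.168)/11.978841 = -0.010531
w* = 0.112791·u + -0.010531·v:
  w_0 = 0.112791·5.9155 + -0.010531·33.8775 = 0.3104  (Starbucks)
  w_1 = 0.112791·4.1161 + -0.010531·30.4594 = 0.1435  (Merck)
  w_2 = 0.112791·2.4320 + -0.010531·12.5205 = 0.1425  (Ford)
  w_3 = 0.112791·5.4817 + -0.010531·38.2139 = 0.2158  (Chevron)
  w_4 = 0.112791·3.7038 + -0.010531·21.8351 = 0.1878  (Nike)
Σw_i=1.0000  μᵀw=0.1680
σ²=wᵀΣw=λ₁·μ_p+λ₂ = 0.112791·0.168 + -0.010531 = 0.008417 ≈ 0.0084


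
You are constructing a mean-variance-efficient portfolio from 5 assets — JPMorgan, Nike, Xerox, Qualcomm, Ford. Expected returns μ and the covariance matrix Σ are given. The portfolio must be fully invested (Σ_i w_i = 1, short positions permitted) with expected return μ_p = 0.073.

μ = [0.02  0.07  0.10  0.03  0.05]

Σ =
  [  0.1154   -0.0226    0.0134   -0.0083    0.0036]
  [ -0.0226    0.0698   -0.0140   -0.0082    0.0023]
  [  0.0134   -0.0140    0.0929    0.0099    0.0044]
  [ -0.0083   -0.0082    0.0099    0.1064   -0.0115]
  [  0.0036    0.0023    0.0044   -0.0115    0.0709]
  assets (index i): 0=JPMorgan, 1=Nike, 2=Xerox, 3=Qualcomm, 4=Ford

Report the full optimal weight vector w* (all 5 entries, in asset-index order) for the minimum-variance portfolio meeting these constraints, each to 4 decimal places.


x=Σ⁻¹μ = [0.3111  1.3604  1.1671  0.3709  0.6330]
y=Σ⁻¹𝟙 = [12.1129  21.3063  10.2157  12.5700  14.2030]
a=μᵀx=0.260934  b=𝟙ᵀx=3.842520  c=𝟙ᵀy=70.407951  D=ac−b²=3.606884
λ₁=(c·0.073−b)/D = (70.407951·0.073−3.842520)/3.606884 = 0.359662
λ₂=(a−b·0.073)/D = (0.260934−3.842520·0.073)/3.606884 = -0.005426
w* = 0.359662·x + -0.005426·y:
  w_0 = 0.359662·0.3111 + -0.005426·12.1129 = 0.0462  (JPMorgan)
  w_1 = 0.359662·1.3604 + -0.005426·21.3063 = 0.3737  (Nike)
  w_2 = 0.359662·1.1671 + -0.005426·10.2157 = 0.3643  (Xerox)
  w_3 = 0.359662·0.3709 + -0.005426·12.5700 = 0.0652  (Qualcomm)
  w_4 = 0.359662·0.6330 + -0.005426·14.2030 = 0.1506  (Ford)
Σw_i=1.0000  μᵀw=0.0730
σ²=wᵀΣw=λ₁·μ_p+λ₂ = 0.359662·0.073 + -0.005426 = 0.020830 ≈ 0.0208

0.0462  0.3737  0.3643  0.0652  0.1506
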